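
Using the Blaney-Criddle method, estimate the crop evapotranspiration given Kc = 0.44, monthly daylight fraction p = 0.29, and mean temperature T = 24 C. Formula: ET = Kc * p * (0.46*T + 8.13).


ET = Kc * p * (0.46*T + 8.13)
ET = 0.44 * 0.29 * (0.46*24 + 8.13)
ET = 0.44 * 0.29 * 19.1700

2.4461 mm/day


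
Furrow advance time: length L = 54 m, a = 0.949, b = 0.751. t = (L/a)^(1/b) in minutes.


t = (L/a)^(1/b)
t = (54/0.949)^(1/0.751)
t = 56.902002^(1/0.751)

217.2971 min


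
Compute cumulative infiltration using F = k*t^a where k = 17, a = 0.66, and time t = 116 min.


F = k * t^a = 17 * 116^0.66
F = 17 * 23.043173

391.7339 mm


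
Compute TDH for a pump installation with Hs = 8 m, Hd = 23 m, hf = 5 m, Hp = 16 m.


TDH = Hs + Hd + hf + Hp = 8 + 23 + 5 + 16 = 52

52 m


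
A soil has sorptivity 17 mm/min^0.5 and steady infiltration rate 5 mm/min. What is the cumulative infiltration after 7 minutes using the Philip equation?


F = S*sqrt(t) + A*t
F = 17*sqrt(7) + 5*7
F = 17*2.645751 + 35

79.9778 mm


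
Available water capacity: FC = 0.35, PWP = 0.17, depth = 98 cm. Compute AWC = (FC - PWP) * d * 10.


AWC = (FC - PWP) * d * 10
AWC = (0.35 - 0.17) * 98 * 10
AWC = 0.1800 * 98 * 10

176.4000 mm


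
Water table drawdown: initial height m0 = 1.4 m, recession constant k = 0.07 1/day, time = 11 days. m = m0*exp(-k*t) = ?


m = m0 * exp(-k*t)
m = 1.4 * exp(-0.07 * 11)
m = 1.4 * exp(-0.7700)

0.6482 m


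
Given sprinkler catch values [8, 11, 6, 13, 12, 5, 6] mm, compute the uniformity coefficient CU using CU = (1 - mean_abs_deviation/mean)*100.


mean = 8.714286 mm
MAD = 2.816327 mm
CU = (1 - 2.816327/8.714286)*100

67.6815 %


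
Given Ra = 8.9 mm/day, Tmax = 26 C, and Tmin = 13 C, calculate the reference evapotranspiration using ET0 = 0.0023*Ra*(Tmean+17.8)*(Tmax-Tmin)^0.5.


Tmean = (Tmax + Tmin)/2 = (26 + 13)/2 = 19.5
ET0 = 0.0023 * 8.9 * (19.5 + 17.8) * sqrt(26 - 13)
ET0 = 0.0023 * 8.9 * 37.3 * 3.605551

2.7529 mm/day


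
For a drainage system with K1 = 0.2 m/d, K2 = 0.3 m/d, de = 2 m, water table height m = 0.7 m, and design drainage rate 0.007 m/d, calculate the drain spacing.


S^2 = 8*K2*de*m/q + 4*K1*m^2/q
S^2 = 8*0.3*2*0.7/0.007 + 4*0.2*0.7^2/0.007
S = sqrt(536.0000)

23.1517 m


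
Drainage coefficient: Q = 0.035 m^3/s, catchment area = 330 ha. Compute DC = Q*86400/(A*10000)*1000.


DC = Q * 86400 / (A * 10000) * 1000
DC = 0.035 * 86400 / (330 * 10000) * 1000
DC = 3024000.0000 / 3300000

0.9164 mm/day


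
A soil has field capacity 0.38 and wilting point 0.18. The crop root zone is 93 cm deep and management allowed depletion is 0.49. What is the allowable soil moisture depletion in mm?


SMD = (FC - PWP) * d * MAD * 10
SMD = (0.38 - 0.18) * 93 * 0.49 * 10
SMD = 0.2000 * 93 * 0.49 * 10

91.1400 mm


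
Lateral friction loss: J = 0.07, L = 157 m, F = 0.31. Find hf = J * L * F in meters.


hf = J * L * F = 0.07 * 157 * 0.31 = 3.4069 m

3.4069 m


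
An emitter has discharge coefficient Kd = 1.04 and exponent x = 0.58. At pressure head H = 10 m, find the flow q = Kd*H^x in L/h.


q = Kd * H^x = 1.04 * 10^0.58 = 1.04 * 3.801894

3.9540 L/h


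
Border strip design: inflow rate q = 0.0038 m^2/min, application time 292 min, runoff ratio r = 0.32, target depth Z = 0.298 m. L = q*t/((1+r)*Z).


L = q*t/((1+r)*Z)
L = 0.0038*292/((1+0.32)*0.298)
L = 1.1096/0.39336

2.8208 m


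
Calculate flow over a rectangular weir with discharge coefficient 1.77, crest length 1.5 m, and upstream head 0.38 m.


Q = C * L * H^(3/2) = 1.77 * 1.5 * 0.38^1.5 = 1.77 * 1.5 * 0.234248

0.6219 m^3/s


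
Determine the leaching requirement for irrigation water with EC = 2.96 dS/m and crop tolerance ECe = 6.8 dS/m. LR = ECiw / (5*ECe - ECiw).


LR = ECiw / (5*ECe - ECiw)
LR = 2.96 / (5*6.8 - 2.96)
LR = 2.96 / 31.0400

0.0954


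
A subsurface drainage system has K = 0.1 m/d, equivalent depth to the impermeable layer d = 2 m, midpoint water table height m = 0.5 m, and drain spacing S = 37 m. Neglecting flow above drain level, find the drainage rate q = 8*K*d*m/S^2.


q = 8*K*d*m/S^2
q = 8*0.1*2*0.5/37^2
q = 0.8000 / 1369

5.8437e-04 m/d


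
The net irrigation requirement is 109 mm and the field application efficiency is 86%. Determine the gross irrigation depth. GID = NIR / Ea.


Ea = 86% = 0.86
GID = NIR / Ea = 109 / 0.86 = 126.7442 mm

126.7442 mm


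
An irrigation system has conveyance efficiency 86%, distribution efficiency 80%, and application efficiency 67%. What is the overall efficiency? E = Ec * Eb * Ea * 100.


Ec = 0.86, Eb = 0.8, Ea = 0.67
E = 0.86 * 0.8 * 0.67 * 100 = 46.0960%

46.0960 %


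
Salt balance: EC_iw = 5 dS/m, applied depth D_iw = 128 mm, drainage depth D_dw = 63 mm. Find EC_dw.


EC_dw = EC_iw * D_iw / D_dw
EC_dw = 5 * 128 / 63
EC_dw = 640 / 63

10.1587 dS/m


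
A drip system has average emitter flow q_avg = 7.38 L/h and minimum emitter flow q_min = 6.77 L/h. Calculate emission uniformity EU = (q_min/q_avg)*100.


EU = (q_min/q_avg)*100 = (6.77/7.38)*100 = 91.7344%

91.7344 %


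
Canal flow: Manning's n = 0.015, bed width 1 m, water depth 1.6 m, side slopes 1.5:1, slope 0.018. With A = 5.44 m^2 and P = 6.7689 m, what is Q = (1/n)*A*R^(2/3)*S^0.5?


R = A/P = 5.44/6.7689 = 0.803676
Q = (1/0.015) * 5.44 * 0.803676^(2/3) * 0.018^0.5

42.0595 m^3/s


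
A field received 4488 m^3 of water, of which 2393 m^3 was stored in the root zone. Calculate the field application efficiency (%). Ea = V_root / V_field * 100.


Ea = V_root / V_field * 100 = 2393 / 4488 * 100 = 53.3200%

53.3200 %


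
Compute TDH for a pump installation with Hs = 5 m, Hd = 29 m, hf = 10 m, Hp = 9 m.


TDH = Hs + Hd + hf + Hp = 5 + 29 + 10 + 9 = 53

53 m


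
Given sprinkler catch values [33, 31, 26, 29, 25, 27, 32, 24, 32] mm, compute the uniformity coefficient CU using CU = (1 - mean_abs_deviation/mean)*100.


mean = 28.777778 mm
MAD = 2.913580 mm
CU = (1 - 2.913580/28.777778)*100

89.8756 %


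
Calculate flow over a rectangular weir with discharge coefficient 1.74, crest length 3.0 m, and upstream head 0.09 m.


Q = C * L * H^(3/2) = 1.74 * 3.0 * 0.09^1.5 = 1.74 * 3.0 * 0.027000

0.1409 m^3/s


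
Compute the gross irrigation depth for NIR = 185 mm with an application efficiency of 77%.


Ea = 77% = 0.77
GID = NIR / Ea = 185 / 0.77 = 240.2597 mm

240.2597 mm


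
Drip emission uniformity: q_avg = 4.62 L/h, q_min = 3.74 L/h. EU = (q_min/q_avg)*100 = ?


EU = (q_min/q_avg)*100 = (3.74/4.62)*100 = 80.9524%

80.9524 %


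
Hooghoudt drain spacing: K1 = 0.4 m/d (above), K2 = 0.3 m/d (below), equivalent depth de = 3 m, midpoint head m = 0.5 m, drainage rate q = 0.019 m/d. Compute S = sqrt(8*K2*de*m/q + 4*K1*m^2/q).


S^2 = 8*K2*de*m/q + 4*K1*m^2/q
S^2 = 8*0.3*3*0.5/0.019 + 4*0.4*0.5^2/0.019
S = sqrt(210.5263)

14.5095 m


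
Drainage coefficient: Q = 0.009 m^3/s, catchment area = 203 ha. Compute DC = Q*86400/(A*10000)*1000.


DC = Q * 86400 / (A * 10000) * 1000
DC = 0.009 * 86400 / (203 * 10000) * 1000
DC = 777600.0000 / 2030000

0.3831 mm/day


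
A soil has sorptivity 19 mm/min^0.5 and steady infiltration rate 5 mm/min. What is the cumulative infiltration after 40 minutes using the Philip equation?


F = S*sqrt(t) + A*t
F = 19*sqrt(40) + 5*40
F = 19*6.324555 + 200

320.1665 mm


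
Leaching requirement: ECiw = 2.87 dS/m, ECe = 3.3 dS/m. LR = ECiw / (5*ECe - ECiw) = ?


LR = ECiw / (5*ECe - ECiw)
LR = 2.87 / (5*3.3 - 2.87)
LR = 2.87 / 13.6300

0.2106


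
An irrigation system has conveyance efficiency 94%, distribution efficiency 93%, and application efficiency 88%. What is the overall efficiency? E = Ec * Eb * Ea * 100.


Ec = 0.94, Eb = 0.93, Ea = 0.88
E = 0.94 * 0.93 * 0.88 * 100 = 76.9296%

76.9296 %


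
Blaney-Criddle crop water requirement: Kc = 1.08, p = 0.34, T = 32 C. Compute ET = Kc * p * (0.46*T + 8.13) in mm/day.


ET = Kc * p * (0.46*T + 8.13)
ET = 1.08 * 0.34 * (0.46*32 + 8.13)
ET = 1.08 * 0.34 * 22.8500

8.3905 mm/day


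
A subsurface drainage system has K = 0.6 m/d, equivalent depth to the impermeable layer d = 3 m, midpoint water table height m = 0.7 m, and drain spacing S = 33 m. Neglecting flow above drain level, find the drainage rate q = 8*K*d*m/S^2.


q = 8*K*d*m/S^2
q = 8*0.6*3*0.7/33^2
q = 10.0800 / 1089

0.0093 m/d


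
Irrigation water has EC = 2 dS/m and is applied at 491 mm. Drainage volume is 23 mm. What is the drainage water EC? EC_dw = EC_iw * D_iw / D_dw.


EC_dw = EC_iw * D_iw / D_dw
EC_dw = 2 * 491 / 23
EC_dw = 982 / 23

42.6957 dS/m


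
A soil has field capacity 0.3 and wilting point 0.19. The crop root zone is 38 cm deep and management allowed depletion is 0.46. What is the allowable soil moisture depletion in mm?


SMD = (FC - PWP) * d * MAD * 10
SMD = (0.3 - 0.19) * 38 * 0.46 * 10
SMD = 0.1100 * 38 * 0.46 * 10

19.2280 mm


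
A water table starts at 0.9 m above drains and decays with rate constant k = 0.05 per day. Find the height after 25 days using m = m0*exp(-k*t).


m = m0 * exp(-k*t)
m = 0.9 * exp(-0.05 * 25)
m = 0.9 * exp(-1.2500)

0.2579 m


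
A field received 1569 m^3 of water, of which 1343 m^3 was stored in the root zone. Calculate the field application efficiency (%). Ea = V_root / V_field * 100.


Ea = V_root / V_field * 100 = 1343 / 1569 * 100 = 85.5959%

85.5959 %


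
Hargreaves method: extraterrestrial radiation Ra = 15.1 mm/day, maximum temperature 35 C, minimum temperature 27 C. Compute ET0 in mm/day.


Tmean = (Tmax + Tmin)/2 = (35 + 27)/2 = 31.0
ET0 = 0.0023 * 15.1 * (31.0 + 17.8) * sqrt(35 - 27)
ET0 = 0.0023 * 15.1 * 48.8 * 2.828427

4.7937 mm/day


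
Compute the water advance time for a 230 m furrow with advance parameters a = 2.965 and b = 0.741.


t = (L/a)^(1/b)
t = (230/2.965)^(1/0.741)
t = 77.571669^(1/0.741)

354.9823 min


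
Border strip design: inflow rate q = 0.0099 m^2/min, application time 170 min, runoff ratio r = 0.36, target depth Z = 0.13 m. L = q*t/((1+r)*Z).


L = q*t/((1+r)*Z)
L = 0.0099*170/((1+0.36)*0.13)
L = 1.683/0.1768

9.5192 m


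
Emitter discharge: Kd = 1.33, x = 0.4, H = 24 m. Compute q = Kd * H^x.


q = Kd * H^x = 1.33 * 24^0.4 = 1.33 * 3.565205

4.7417 L/h


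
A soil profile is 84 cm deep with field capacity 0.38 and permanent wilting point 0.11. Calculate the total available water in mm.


AWC = (FC - PWP) * d * 10
AWC = (0.38 - 0.11) * 84 * 10
AWC = 0.2700 * 84 * 10

226.8000 mm


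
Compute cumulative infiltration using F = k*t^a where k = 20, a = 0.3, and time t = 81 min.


F = k * t^a = 20 * 81^0.3
F = 20 * 3.737193

74.7439 mm


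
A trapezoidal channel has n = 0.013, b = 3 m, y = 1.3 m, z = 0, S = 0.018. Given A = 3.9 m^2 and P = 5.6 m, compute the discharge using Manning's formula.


R = A/P = 3.9/5.6 = 0.696429
Q = (1/0.013) * 3.9 * 0.696429^(2/3) * 0.018^0.5

31.6234 m^3/s


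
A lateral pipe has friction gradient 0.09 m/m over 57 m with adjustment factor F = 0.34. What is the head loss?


hf = J * L * F = 0.09 * 57 * 0.34 = 1.7442 m

1.7442 m


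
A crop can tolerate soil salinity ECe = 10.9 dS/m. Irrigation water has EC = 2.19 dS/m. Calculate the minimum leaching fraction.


LR = ECiw / (5*ECe - ECiw)
LR = 2.19 / (5*10.9 - 2.19)
LR = 2.19 / 52.3100

0.0419


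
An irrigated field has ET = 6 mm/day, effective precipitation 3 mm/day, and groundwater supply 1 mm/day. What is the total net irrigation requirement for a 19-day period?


Daily deficit = ET - Pe - GW = 6 - 3 - 1 = 2 mm/day
NIR = 2 * 19 = 38 mm

38.0000 mm


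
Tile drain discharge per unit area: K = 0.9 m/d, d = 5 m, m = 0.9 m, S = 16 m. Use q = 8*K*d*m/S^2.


q = 8*K*d*m/S^2
q = 8*0.9*5*0.9/16^2
q = 32.4000 / 256

0.1266 m/d


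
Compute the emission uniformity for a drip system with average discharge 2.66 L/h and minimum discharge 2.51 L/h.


EU = (q_min/q_avg)*100 = (2.51/2.66)*100 = 94.3609%

94.3609 %


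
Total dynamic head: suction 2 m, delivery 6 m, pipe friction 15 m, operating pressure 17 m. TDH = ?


TDH = Hs + Hd + hf + Hp = 2 + 6 + 15 + 17 = 40

40 m


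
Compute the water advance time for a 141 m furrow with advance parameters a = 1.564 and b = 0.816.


t = (L/a)^(1/b)
t = (141/1.564)^(1/0.816)
t = 90.153453^(1/0.816)

248.7779 min


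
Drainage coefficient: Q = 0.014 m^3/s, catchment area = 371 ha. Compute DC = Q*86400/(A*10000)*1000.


DC = Q * 86400 / (A * 10000) * 1000
DC = 0.014 * 86400 / (371 * 10000) * 1000
DC = 1209600.0000 / 3710000

0.3260 mm/day


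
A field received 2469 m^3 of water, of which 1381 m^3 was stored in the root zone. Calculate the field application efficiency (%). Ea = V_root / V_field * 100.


Ea = V_root / V_field * 100 = 1381 / 2469 * 100 = 55.9336%

55.9336 %


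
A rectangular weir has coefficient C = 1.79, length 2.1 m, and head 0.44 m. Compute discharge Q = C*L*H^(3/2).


Q = C * L * H^(3/2) = 1.79 * 2.1 * 0.44^1.5 = 1.79 * 2.1 * 0.291863

1.0971 m^3/s


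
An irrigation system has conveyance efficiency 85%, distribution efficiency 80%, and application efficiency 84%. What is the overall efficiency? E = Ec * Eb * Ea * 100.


Ec = 0.85, Eb = 0.8, Ea = 0.84
E = 0.85 * 0.8 * 0.84 * 100 = 57.1200%

57.1200 %


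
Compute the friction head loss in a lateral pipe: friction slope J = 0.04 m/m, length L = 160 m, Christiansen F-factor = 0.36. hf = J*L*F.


hf = J * L * F = 0.04 * 160 * 0.36 = 2.3040 m

2.3040 m


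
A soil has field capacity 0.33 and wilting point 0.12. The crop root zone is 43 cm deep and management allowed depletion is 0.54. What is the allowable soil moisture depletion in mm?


SMD = (FC - PWP) * d * MAD * 10
SMD = (0.33 - 0.12) * 43 * 0.54 * 10
SMD = 0.2100 * 43 * 0.54 * 10

48.7620 mm


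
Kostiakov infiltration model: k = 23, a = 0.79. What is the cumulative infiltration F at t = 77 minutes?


F = k * t^a = 23 * 77^0.79
F = 23 * 30.926279

711.3044 mm


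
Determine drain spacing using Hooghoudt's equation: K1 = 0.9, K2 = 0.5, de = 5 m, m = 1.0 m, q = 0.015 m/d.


S^2 = 8*K2*de*m/q + 4*K1*m^2/q
S^2 = 8*0.5*5*1.0/0.015 + 4*0.9*1.0^2/0.015
S = sqrt(1573.3333)

39.6653 m


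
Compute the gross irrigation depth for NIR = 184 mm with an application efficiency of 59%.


Ea = 59% = 0.59
GID = NIR / Ea = 184 / 0.59 = 311.8644 mm

311.8644 mm


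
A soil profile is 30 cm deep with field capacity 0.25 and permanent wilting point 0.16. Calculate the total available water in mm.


AWC = (FC - PWP) * d * 10
AWC = (0.25 - 0.16) * 30 * 10
AWC = 0.0900 * 30 * 10

27.0000 mm


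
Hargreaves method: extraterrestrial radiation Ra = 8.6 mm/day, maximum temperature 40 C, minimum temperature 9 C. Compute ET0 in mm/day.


Tmean = (Tmax + Tmin)/2 = (40 + 9)/2 = 24.5
ET0 = 0.0023 * 8.6 * (24.5 + 17.8) * sqrt(40 - 9)
ET0 = 0.0023 * 8.6 * 42.3 * 5.567764

4.6585 mm/day


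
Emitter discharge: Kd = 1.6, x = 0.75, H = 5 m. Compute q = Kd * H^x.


q = Kd * H^x = 1.6 * 5^0.75 = 1.6 * 3.343702

5.3499 L/h


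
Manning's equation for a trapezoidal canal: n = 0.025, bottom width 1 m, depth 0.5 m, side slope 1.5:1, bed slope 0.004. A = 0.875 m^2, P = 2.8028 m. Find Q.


R = A/P = 0.875/2.8028 = 0.312188
Q = (1/0.025) * 0.875 * 0.312188^(2/3) * 0.004^0.5

1.0187 m^3/s


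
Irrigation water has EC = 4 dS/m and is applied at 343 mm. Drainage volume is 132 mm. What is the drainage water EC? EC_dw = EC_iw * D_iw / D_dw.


EC_dw = EC_iw * D_iw / D_dw
EC_dw = 4 * 343 / 132
EC_dw = 1372 / 132

10.3939 dS/m


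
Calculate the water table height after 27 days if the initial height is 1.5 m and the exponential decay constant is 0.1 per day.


m = m0 * exp(-k*t)
m = 1.5 * exp(-0.1 * 27)
m = 1.5 * exp(-2.7000)

0.1008 m


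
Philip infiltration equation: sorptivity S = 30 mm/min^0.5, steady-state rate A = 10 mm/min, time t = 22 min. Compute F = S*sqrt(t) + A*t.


F = S*sqrt(t) + A*t
F = 30*sqrt(22) + 10*22
F = 30*4.690416 + 220

360.7125 mm


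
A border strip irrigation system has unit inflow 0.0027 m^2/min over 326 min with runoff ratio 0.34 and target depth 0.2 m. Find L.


L = q*t/((1+r)*Z)
L = 0.0027*326/((1+0.34)*0.2)
L = 0.8802/0.268

3.2843 m


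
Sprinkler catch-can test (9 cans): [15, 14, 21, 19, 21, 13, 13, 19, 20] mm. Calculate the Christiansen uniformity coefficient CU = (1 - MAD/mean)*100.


mean = 17.222222 mm
MAD = 3.086420 mm
CU = (1 - 3.086420/17.222222)*100

82.0789 %


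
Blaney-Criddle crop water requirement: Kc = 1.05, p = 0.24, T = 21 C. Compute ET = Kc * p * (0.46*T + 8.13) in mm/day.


ET = Kc * p * (0.46*T + 8.13)
ET = 1.05 * 0.24 * (0.46*21 + 8.13)
ET = 1.05 * 0.24 * 17.7900

4.4831 mm/day


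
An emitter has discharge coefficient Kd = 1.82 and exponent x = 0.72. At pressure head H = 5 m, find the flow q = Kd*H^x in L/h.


q = Kd * H^x = 1.82 * 5^0.72 = 1.82 * 3.186093

5.7987 L/h


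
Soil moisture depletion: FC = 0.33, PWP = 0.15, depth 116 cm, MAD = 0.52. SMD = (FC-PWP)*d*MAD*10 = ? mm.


SMD = (FC - PWP) * d * MAD * 10
SMD = (0.33 - 0.15) * 116 * 0.52 * 10
SMD = 0.1800 * 116 * 0.52 * 10

108.5760 mm


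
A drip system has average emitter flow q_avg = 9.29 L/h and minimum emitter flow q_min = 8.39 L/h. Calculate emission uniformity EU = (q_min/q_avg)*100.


EU = (q_min/q_avg)*100 = (8.39/9.29)*100 = 90.3122%

90.3122 %


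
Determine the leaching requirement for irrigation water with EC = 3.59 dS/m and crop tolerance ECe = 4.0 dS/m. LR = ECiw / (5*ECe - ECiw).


LR = ECiw / (5*ECe - ECiw)
LR = 3.59 / (5*4.0 - 3.59)
LR = 3.59 / 16.4100

0.2188


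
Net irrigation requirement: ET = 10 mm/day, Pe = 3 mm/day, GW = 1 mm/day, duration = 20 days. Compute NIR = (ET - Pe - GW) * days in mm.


Daily deficit = ET - Pe - GW = 10 - 3 - 1 = 6 mm/day
NIR = 6 * 20 = 120 mm

120.0000 mm


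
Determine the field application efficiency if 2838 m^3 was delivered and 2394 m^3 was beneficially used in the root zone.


Ea = V_root / V_field * 100 = 2394 / 2838 * 100 = 84.3552%

84.3552 %


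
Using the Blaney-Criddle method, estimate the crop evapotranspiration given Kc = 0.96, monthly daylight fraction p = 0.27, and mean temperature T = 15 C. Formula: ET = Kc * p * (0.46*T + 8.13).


ET = Kc * p * (0.46*T + 8.13)
ET = 0.96 * 0.27 * (0.46*15 + 8.13)
ET = 0.96 * 0.27 * 15.0300

3.8958 mm/day


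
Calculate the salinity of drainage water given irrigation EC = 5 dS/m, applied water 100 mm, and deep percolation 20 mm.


EC_dw = EC_iw * D_iw / D_dw
EC_dw = 5 * 100 / 20
EC_dw = 500 / 20

25.0000 dS/m


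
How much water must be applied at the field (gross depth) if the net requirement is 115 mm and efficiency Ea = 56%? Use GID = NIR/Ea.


Ea = 56% = 0.56
GID = NIR / Ea = 115 / 0.56 = 205.3571 mm

205.3571 mm


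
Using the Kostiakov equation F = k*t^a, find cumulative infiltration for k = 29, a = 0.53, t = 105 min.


F = k * t^a = 29 * 105^0.53
F = 29 * 11.782307

341.6869 mm


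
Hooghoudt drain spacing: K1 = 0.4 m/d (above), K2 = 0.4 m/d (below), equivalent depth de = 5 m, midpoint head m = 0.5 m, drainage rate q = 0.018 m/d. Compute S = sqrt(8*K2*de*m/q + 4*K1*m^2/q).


S^2 = 8*K2*de*m/q + 4*K1*m^2/q
S^2 = 8*0.4*5*0.5/0.018 + 4*0.4*0.5^2/0.018
S = sqrt(466.6667)

21.6025 m


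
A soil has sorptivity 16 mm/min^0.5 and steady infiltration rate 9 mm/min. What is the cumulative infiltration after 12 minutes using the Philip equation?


F = S*sqrt(t) + A*t
F = 16*sqrt(12) + 9*12
F = 16*3.464102 + 108

163.4256 mm


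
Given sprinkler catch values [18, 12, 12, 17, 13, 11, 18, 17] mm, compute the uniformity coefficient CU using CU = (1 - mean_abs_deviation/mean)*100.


mean = 14.750000 mm
MAD = 2.750000 mm
CU = (1 - 2.750000/14.750000)*100

81.3559 %


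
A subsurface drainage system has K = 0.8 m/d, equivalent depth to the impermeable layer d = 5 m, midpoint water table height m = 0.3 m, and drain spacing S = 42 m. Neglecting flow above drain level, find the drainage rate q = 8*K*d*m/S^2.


q = 8*K*d*m/S^2
q = 8*0.8*5*0.3/42^2
q = 9.6000 / 1764

0.0054 m/d


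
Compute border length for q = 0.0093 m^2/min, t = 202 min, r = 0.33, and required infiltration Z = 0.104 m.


L = q*t/((1+r)*Z)
L = 0.0093*202/((1+0.33)*0.104)
L = 1.8786/0.13832

13.5816 m


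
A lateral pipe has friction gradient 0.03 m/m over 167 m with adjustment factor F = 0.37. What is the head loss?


hf = J * L * F = 0.03 * 167 * 0.37 = 1.8537 m

1.8537 m


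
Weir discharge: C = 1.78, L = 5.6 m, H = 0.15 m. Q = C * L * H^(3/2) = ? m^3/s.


Q = C * L * H^(3/2) = 1.78 * 5.6 * 0.15^1.5 = 1.78 * 5.6 * 0.058095

0.5791 m^3/s


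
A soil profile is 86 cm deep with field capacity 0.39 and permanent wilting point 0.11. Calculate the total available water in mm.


AWC = (FC - PWP) * d * 10
AWC = (0.39 - 0.11) * 86 * 10
AWC = 0.2800 * 86 * 10

240.8000 mm


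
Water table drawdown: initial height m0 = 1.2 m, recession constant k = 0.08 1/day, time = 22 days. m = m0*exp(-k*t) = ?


m = m0 * exp(-k*t)
m = 1.2 * exp(-0.08 * 22)
m = 1.2 * exp(-1.7600)

0.2065 m


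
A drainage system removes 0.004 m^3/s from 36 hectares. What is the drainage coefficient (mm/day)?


DC = Q * 86400 / (A * 10000) * 1000
DC = 0.004 * 86400 / (36 * 10000) * 1000
DC = 345600.0000 / 360000

0.9600 mm/day


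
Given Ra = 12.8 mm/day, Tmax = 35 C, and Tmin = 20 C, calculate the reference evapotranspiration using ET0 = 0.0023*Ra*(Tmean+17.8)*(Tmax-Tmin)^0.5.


Tmean = (Tmax + Tmin)/2 = (35 + 20)/2 = 27.5
ET0 = 0.0023 * 12.8 * (27.5 + 17.8) * sqrt(35 - 20)
ET0 = 0.0023 * 12.8 * 45.3 * 3.872983

5.1651 mm/day


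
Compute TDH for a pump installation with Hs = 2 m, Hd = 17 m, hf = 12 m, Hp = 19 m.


TDH = Hs + Hd + hf + Hp = 2 + 17 + 12 + 19 = 50

50 m


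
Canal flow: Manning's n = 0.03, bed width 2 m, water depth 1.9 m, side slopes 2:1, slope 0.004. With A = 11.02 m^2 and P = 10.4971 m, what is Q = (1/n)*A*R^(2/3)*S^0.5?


R = A/P = 11.02/10.4971 = 1.049814
Q = (1/0.03) * 11.02 * 1.049814^(2/3) * 0.004^0.5

23.9975 m^3/s


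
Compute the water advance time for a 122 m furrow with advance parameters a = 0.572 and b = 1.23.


t = (L/a)^(1/b)
t = (122/0.572)^(1/1.23)
t = 213.286713^(1/1.23)

78.2468 min


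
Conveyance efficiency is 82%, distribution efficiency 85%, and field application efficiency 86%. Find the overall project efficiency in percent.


Ec = 0.82, Eb = 0.85, Ea = 0.86
E = 0.82 * 0.85 * 0.86 * 100 = 59.9420%

59.9420 %


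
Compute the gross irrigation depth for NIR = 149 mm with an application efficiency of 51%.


Ea = 51% = 0.51
GID = NIR / Ea = 149 / 0.51 = 292.1569 mm

292.1569 mm


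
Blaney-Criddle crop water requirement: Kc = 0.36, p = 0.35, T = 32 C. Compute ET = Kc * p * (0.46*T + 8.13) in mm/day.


ET = Kc * p * (0.46*T + 8.13)
ET = 0.36 * 0.35 * (0.46*32 + 8.13)
ET = 0.36 * 0.35 * 22.8500

2.8791 mm/day


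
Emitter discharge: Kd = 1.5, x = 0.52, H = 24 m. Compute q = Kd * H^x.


q = Kd * H^x = 1.5 * 24^0.52 = 1.5 * 5.220473

7.8307 L/h


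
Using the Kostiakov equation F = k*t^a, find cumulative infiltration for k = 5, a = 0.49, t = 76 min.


F = k * t^a = 5 * 76^0.49
F = 5 * 8.348312

41.7416 mm


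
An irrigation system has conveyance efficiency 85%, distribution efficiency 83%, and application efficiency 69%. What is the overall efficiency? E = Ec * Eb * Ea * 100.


Ec = 0.85, Eb = 0.83, Ea = 0.69
E = 0.85 * 0.83 * 0.69 * 100 = 48.6795%

48.6795 %


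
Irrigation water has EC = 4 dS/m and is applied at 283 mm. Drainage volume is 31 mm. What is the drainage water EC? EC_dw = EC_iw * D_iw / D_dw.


EC_dw = EC_iw * D_iw / D_dw
EC_dw = 4 * 283 / 31
EC_dw = 1132 / 31

36.5161 dS/m


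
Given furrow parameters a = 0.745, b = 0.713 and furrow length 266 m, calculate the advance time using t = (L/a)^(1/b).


t = (L/a)^(1/b)
t = (266/0.745)^(1/0.713)
t = 357.046980^(1/0.713)

3804.1705 min


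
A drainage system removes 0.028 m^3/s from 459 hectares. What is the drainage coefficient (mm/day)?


DC = Q * 86400 / (A * 10000) * 1000
DC = 0.028 * 86400 / (459 * 10000) * 1000
DC = 2419200.0000 / 4590000

0.5271 mm/day


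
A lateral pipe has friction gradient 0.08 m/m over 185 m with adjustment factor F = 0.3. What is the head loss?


hf = J * L * F = 0.08 * 185 * 0.3 = 4.4400 m

4.4400 m


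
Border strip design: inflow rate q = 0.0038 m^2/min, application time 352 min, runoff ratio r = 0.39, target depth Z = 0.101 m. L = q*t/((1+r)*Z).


L = q*t/((1+r)*Z)
L = 0.0038*352/((1+0.39)*0.101)
L = 1.3376/0.14039

9.5277 m


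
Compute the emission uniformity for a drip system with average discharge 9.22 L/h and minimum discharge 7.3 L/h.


EU = (q_min/q_avg)*100 = (7.3/9.22)*100 = 79.1757%

79.1757 %


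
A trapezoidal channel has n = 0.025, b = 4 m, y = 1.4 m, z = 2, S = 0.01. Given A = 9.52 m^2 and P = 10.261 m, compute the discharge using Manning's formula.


R = A/P = 9.52/10.261 = 0.927785
Q = (1/0.025) * 9.52 * 0.927785^(2/3) * 0.01^0.5

36.2239 m^3/s


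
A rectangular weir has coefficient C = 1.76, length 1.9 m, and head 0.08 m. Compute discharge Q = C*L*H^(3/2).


Q = C * L * H^(3/2) = 1.76 * 1.9 * 0.08^1.5 = 1.76 * 1.9 * 0.022627

0.0757 m^3/s


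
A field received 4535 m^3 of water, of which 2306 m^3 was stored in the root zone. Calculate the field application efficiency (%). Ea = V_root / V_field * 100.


Ea = V_root / V_field * 100 = 2306 / 4535 * 100 = 50.8490%

50.8490 %


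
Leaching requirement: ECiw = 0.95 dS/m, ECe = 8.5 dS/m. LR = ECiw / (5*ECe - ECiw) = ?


LR = ECiw / (5*ECe - ECiw)
LR = 0.95 / (5*8.5 - 0.95)
LR = 0.95 / 41.5500

0.0229


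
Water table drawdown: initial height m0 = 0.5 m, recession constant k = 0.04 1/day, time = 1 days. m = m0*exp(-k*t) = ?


m = m0 * exp(-k*t)
m = 0.5 * exp(-0.04 * 1)
m = 0.5 * exp(-0.0400)

0.4804 m


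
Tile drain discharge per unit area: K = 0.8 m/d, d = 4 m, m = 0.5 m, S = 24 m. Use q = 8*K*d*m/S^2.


q = 8*K*d*m/S^2
q = 8*0.8*4*0.5/24^2
q = 12.8000 / 576

0.0222 m/d


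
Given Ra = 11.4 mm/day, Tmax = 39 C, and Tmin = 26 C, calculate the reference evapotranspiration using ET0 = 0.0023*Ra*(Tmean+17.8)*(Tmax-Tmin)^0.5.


Tmean = (Tmax + Tmin)/2 = (39 + 26)/2 = 32.5
ET0 = 0.0023 * 11.4 * (32.5 + 17.8) * sqrt(39 - 26)
ET0 = 0.0023 * 11.4 * 50.3 * 3.605551

4.7552 mm/day


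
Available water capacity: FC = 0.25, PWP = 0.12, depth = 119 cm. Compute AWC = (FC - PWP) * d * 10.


AWC = (FC - PWP) * d * 10
AWC = (0.25 - 0.12) * 119 * 10
AWC = 0.1300 * 119 * 10

154.7000 mm


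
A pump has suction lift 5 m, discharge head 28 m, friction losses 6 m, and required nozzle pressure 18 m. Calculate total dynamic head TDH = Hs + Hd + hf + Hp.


TDH = Hs + Hd + hf + Hp = 5 + 28 + 6 + 18 = 57

57 m


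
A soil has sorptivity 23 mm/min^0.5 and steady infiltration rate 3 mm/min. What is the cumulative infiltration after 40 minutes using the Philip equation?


F = S*sqrt(t) + A*t
F = 23*sqrt(40) + 3*40
F = 23*6.324555 + 120

265.4648 mm


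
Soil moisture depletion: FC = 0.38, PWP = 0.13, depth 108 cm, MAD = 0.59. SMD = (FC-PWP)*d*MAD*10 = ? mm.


SMD = (FC - PWP) * d * MAD * 10
SMD = (0.38 - 0.13) * 108 * 0.59 * 10
SMD = 0.2500 * 108 * 0.59 * 10

159.3000 mm


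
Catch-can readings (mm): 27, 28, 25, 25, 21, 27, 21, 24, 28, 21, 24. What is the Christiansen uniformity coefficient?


mean = 24.636364 mm
MAD = 2.214876 mm
CU = (1 - 2.214876/24.636364)*100

91.0097 %


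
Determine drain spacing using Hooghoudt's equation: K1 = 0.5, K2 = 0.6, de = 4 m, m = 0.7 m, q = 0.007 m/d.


S^2 = 8*K2*de*m/q + 4*K1*m^2/q
S^2 = 8*0.6*4*0.7/0.007 + 4*0.5*0.7^2/0.007
S = sqrt(2060.0000)

45.3872 m


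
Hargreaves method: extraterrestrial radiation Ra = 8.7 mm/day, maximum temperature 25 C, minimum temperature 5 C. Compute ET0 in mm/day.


Tmean = (Tmax + Tmin)/2 = (25 + 5)/2 = 15.0
ET0 = 0.0023 * 8.7 * (15.0 + 17.8) * sqrt(25 - 5)
ET0 = 0.0023 * 8.7 * 32.8 * 4.472136

2.9352 mm/day


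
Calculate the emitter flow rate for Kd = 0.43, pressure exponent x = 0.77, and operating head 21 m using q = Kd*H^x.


q = Kd * H^x = 0.43 * 21^0.77 = 0.43 * 10.425787

4.4831 L/h


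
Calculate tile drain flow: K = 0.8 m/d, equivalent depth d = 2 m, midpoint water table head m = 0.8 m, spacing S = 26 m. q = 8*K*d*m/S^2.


q = 8*K*d*m/S^2
q = 8*0.8*2*0.8/26^2
q = 10.2400 / 676

0.0151 m/d


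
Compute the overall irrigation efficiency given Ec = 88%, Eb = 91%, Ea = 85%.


Ec = 0.88, Eb = 0.91, Ea = 0.85
E = 0.88 * 0.91 * 0.85 * 100 = 68.0680%

68.0680 %


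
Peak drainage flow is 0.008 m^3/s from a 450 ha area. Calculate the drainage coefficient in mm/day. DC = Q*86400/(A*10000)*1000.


DC = Q * 86400 / (A * 10000) * 1000
DC = 0.008 * 86400 / (450 * 10000) * 1000
DC = 691200.0000 / 4500000

0.1536 mm/day


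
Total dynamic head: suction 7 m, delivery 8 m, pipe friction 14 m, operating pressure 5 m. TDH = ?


TDH = Hs + Hd + hf + Hp = 7 + 8 + 14 + 5 = 34

34 m


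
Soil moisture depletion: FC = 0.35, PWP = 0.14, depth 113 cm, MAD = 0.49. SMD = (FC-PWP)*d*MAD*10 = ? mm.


SMD = (FC - PWP) * d * MAD * 10
SMD = (0.35 - 0.14) * 113 * 0.49 * 10
SMD = 0.2100 * 113 * 0.49 * 10

116.2770 mm


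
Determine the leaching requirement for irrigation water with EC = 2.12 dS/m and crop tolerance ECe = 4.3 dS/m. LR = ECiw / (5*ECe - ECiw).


LR = ECiw / (5*ECe - ECiw)
LR = 2.12 / (5*4.3 - 2.12)
LR = 2.12 / 19.3800

0.1094


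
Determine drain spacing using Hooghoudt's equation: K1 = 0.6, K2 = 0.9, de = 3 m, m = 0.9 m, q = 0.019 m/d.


S^2 = 8*K2*de*m/q + 4*K1*m^2/q
S^2 = 8*0.9*3*0.9/0.019 + 4*0.6*0.9^2/0.019
S = sqrt(1125.4737)

33.5481 m


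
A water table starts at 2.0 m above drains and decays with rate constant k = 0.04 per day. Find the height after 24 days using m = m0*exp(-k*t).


m = m0 * exp(-k*t)
m = 2.0 * exp(-0.04 * 24)
m = 2.0 * exp(-0.9600)

0.7658 m


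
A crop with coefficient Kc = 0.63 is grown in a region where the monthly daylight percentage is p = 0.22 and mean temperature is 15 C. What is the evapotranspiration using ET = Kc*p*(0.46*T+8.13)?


ET = Kc * p * (0.46*T + 8.13)
ET = 0.63 * 0.22 * (0.46*15 + 8.13)
ET = 0.63 * 0.22 * 15.0300

2.0832 mm/day


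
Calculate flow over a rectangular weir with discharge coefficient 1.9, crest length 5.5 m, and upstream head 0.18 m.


Q = C * L * H^(3/2) = 1.9 * 5.5 * 0.18^1.5 = 1.9 * 5.5 * 0.076368

0.7980 m^3/s


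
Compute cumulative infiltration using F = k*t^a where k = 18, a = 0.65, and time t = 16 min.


F = k * t^a = 18 * 16^0.65
F = 18 * 6.062866

109.1316 mm


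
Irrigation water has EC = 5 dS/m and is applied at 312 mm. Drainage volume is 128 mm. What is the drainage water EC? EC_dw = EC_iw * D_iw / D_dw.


EC_dw = EC_iw * D_iw / D_dw
EC_dw = 5 * 312 / 128
EC_dw = 1560 / 128

12.1875 dS/m


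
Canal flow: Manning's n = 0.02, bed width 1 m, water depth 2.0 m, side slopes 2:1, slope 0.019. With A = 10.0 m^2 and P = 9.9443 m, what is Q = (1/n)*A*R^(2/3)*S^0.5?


R = A/P = 10.0/9.9443 = 1.005601
Q = (1/0.02) * 10.0 * 1.005601^(2/3) * 0.019^0.5

69.1774 m^3/s


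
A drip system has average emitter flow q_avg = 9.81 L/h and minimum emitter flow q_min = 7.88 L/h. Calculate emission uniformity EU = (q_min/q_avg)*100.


EU = (q_min/q_avg)*100 = (7.88/9.81)*100 = 80.3262%

80.3262 %


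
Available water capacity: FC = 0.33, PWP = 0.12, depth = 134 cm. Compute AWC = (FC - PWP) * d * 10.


AWC = (FC - PWP) * d * 10
AWC = (0.33 - 0.12) * 134 * 10
AWC = 0.2100 * 134 * 10

281.4000 mm


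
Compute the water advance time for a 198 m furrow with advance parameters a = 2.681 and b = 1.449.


t = (L/a)^(1/b)
t = (198/2.681)^(1/1.449)
t = 73.853040^(1/1.449)

19.4724 min


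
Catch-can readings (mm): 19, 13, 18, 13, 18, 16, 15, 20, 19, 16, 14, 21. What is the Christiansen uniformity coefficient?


mean = 16.833333 mm
MAD = 2.333333 mm
CU = (1 - 2.333333/16.833333)*100

86.1386 %


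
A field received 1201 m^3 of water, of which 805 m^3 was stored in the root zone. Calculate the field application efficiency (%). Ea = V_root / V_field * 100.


Ea = V_root / V_field * 100 = 805 / 1201 * 100 = 67.0275%

67.0275 %


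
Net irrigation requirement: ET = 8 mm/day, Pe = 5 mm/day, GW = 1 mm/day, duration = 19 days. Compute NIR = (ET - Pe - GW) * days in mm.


Daily deficit = ET - Pe - GW = 8 - 5 - 1 = 2 mm/day
NIR = 2 * 19 = 38 mm

38.0000 mm


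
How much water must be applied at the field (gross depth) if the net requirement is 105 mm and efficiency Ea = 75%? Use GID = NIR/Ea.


Ea = 75% = 0.75
GID = NIR / Ea = 105 / 0.75 = 140.0000 mm

140.0000 mm


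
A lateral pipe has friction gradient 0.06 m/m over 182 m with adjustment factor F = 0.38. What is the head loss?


hf = J * L * F = 0.06 * 182 * 0.38 = 4.1496 m

4.1496 m


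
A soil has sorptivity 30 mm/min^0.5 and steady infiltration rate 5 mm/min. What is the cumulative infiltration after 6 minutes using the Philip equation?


F = S*sqrt(t) + A*t
F = 30*sqrt(6) + 5*6
F = 30*2.449490 + 30

103.4847 mm


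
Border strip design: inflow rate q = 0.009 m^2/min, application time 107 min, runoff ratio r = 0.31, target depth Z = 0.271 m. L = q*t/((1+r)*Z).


L = q*t/((1+r)*Z)
L = 0.009*107/((1+0.31)*0.271)
L = 0.963/0.35501

2.7126 m


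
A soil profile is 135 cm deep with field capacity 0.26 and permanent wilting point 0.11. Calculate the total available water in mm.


AWC = (FC - PWP) * d * 10
AWC = (0.26 - 0.11) * 135 * 10
AWC = 0.1500 * 135 * 10

202.5000 mm


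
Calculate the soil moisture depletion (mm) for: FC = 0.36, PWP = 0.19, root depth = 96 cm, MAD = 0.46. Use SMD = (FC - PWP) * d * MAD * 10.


SMD = (FC - PWP) * d * MAD * 10
SMD = (0.36 - 0.19) * 96 * 0.46 * 10
SMD = 0.1700 * 96 * 0.46 * 10

75.0720 mm


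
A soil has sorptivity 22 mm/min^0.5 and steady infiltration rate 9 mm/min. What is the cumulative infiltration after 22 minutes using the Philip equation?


F = S*sqrt(t) + A*t
F = 22*sqrt(22) + 9*22
F = 22*4.690416 + 198

301.1892 mm


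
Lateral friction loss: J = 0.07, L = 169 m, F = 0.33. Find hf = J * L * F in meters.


hf = J * L * F = 0.07 * 169 * 0.33 = 3.9039 m

3.9039 m


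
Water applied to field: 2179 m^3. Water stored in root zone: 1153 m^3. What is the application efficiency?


Ea = V_root / V_field * 100 = 1153 / 2179 * 100 = 52.9142%

52.9142 %


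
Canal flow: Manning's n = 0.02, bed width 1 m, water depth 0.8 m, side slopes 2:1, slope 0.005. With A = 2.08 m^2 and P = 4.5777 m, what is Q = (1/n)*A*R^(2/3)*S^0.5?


R = A/P = 2.08/4.5777 = 0.454377
Q = (1/0.02) * 2.08 * 0.454377^(2/3) * 0.005^0.5

4.3464 m^3/s


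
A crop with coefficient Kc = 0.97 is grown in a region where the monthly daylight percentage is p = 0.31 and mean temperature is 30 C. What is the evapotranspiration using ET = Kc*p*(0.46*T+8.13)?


ET = Kc * p * (0.46*T + 8.13)
ET = 0.97 * 0.31 * (0.46*30 + 8.13)
ET = 0.97 * 0.31 * 21.9300

6.5944 mm/day


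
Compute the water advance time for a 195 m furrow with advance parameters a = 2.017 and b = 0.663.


t = (L/a)^(1/b)
t = (195/2.017)^(1/0.663)
t = 96.678235^(1/0.663)

987.3306 min


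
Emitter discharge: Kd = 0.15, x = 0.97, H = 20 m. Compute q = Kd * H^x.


q = Kd * H^x = 0.15 * 20^0.97 = 0.15 * 18.280964

2.7421 L/h


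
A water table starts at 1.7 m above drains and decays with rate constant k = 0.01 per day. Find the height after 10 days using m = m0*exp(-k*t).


m = m0 * exp(-k*t)
m = 1.7 * exp(-0.01 * 10)
m = 1.7 * exp(-0.1000)

1.5382 m


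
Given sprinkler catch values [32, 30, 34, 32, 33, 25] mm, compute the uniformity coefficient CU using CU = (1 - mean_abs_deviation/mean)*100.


mean = 31.000000 mm
MAD = 2.333333 mm
CU = (1 - 2.333333/31.000000)*100

92.4731 %


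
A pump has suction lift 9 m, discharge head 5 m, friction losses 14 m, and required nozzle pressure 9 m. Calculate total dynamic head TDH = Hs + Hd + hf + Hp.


TDH = Hs + Hd + hf + Hp = 9 + 5 + 14 + 9 = 37

37 m


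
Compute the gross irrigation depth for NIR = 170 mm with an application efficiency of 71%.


Ea = 71% = 0.71
GID = NIR / Ea = 170 / 0.71 = 239.4366 mm

239.4366 mm


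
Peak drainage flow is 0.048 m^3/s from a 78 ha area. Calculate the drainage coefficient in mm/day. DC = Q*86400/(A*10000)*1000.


DC = Q * 86400 / (A * 10000) * 1000
DC = 0.048 * 86400 / (78 * 10000) * 1000
DC = 4147200.0000 / 780000

5.3169 mm/day


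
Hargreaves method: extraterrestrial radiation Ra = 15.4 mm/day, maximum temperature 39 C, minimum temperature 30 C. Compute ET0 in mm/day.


Tmean = (Tmax + Tmin)/2 = (39 + 30)/2 = 34.5
ET0 = 0.0023 * 15.4 * (34.5 + 17.8) * sqrt(39 - 30)
ET0 = 0.0023 * 15.4 * 52.3 * 3.000000

5.5574 mm/day


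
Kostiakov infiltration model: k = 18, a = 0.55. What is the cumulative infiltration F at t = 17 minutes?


F = k * t^a = 18 * 17^0.55
F = 18 * 4.750583

85.5105 mm


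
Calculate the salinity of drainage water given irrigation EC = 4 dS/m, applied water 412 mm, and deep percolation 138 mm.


EC_dw = EC_iw * D_iw / D_dw
EC_dw = 4 * 412 / 138
EC_dw = 1648 / 138

11.9420 dS/m


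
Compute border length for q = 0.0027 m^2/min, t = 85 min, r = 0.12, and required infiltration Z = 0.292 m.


L = q*t/((1+r)*Z)
L = 0.0027*85/((1+0.12)*0.292)
L = 0.2295/0.32704

0.7017 m


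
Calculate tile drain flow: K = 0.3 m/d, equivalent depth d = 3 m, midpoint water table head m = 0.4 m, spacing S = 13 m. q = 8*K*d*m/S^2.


q = 8*K*d*m/S^2
q = 8*0.3*3*0.4/13^2
q = 2.8800 / 169

0.0170 m/d


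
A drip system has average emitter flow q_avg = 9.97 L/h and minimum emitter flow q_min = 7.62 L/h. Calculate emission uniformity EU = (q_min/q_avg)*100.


EU = (q_min/q_avg)*100 = (7.62/9.97)*100 = 76.4293%

76.4293 %


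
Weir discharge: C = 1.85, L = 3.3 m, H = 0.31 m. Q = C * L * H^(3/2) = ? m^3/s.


Q = C * L * H^(3/2) = 1.85 * 3.3 * 0.31^1.5 = 1.85 * 3.3 * 0.172601

1.0537 m^3/s


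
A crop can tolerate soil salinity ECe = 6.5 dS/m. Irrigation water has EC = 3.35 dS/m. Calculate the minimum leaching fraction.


LR = ECiw / (5*ECe - ECiw)
LR = 3.35 / (5*6.5 - 3.35)
LR = 3.35 / 29.1500

0.1149


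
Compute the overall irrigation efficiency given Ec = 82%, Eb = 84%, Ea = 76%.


Ec = 0.82, Eb = 0.84, Ea = 0.76
E = 0.82 * 0.84 * 0.76 * 100 = 52.3488%

52.3488 %


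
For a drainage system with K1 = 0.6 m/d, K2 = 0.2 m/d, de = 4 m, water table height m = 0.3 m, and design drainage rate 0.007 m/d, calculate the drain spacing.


S^2 = 8*K2*de*m/q + 4*K1*m^2/q
S^2 = 8*0.2*4*0.3/0.007 + 4*0.6*0.3^2/0.007
S = sqrt(305.1429)

17.4683 m


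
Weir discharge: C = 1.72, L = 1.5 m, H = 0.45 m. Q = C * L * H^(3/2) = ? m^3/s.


Q = C * L * H^(3/2) = 1.72 * 1.5 * 0.45^1.5 = 1.72 * 1.5 * 0.301869

0.7788 m^3/s


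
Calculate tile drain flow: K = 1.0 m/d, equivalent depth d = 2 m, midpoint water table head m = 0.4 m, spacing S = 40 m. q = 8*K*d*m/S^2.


q = 8*K*d*m/S^2
q = 8*1.0*2*0.4/40^2
q = 6.4000 / 1600

0.0040 m/d


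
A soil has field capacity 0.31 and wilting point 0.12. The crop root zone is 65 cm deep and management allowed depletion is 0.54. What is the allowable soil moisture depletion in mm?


SMD = (FC - PWP) * d * MAD * 10
SMD = (0.31 - 0.12) * 65 * 0.54 * 10
SMD = 0.1900 * 65 * 0.54 * 10

66.6900 mm


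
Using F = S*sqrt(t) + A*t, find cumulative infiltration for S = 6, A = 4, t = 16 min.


F = S*sqrt(t) + A*t
F = 6*sqrt(16) + 4*16
F = 6*4.000000 + 64

88.0000 mm


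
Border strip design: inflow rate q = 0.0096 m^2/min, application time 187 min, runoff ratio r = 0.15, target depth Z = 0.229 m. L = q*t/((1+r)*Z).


L = q*t/((1+r)*Z)
L = 0.0096*187/((1+0.15)*0.229)
L = 1.7952/0.26335

6.8168 m
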